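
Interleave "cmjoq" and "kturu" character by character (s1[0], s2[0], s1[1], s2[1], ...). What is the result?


String 1: 'cmjoq'
String 2: 'kturu'
Operation: alternate characters
Pairs: 'c'+'k', 'm'+'t', 'j'+'u', 'o'+'r', 'q'+'u'
Result: ckmtjuorqu


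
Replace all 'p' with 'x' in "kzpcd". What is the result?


Input string: 'kzpcd'
Operation: replace 'p' with 'x'
Positions of 'p': 2
After replacement: kzxcd


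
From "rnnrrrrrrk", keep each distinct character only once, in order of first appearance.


Input: 'rnnrrrrrrk'
Operation: keep first occurrence of each character
Scan: s[0]='r' new -> keep; s[1]='n' new -> keep; s[2]='n' seen -> skip; s[3]='r' seen -> skip; s[4]='r' seen -> skip; s[5]='r' seen -> skip; s[6]='r' seen -> skip; s[7]='r' seen -> skip; s[8]='r' seen -> skip; s[9]='k' new -> keep
Result: rnk


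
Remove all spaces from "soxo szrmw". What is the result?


Input string: 'soxo szrmw'
Operation: remove all spaces
Words: 'soxo', 'szrmw'
Join without spaces: soxoszrmw


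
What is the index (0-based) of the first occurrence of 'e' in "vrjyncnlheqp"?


Input string: 'vrjyncnlheqp'
Target: 'e'
Scanning left to right: s[0]='v', s[1]='r', s[2]='j', s[3]='y', s[4]='n', s[5]='c', s[6]='n', s[7]='l', s[8]='h', s[9]='e'
First match at index: 9


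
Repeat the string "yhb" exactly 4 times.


Input string: 'yhb'
Operation: repeat 4 times
Concatenation: 'yhb' + 'yhb' + 'yhb' + 'yhb'
Result: yhbyhbyhbyhb


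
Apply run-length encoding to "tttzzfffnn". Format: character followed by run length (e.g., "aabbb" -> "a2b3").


Input: 'tttzzfffnn'
Operation: identify consecutive runs
Runs: 'ttt' -> t3, 'zz' -> z2, 'fff' -> f3, 'nn' -> n2
Encoded: t3z2f3n2


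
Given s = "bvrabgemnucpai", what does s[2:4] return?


Input string: 'bvrabgemnucpai'
Operation: slice [2:4]
Extract characters: s[2]='r', s[3]='a'
Result: ra


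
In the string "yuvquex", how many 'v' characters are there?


Input string: 'yuvquex'
Target character: 'v'
Scan each position: s[2]='v'
Matches found at indices: 2
Total: 1


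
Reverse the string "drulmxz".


Input string: 'drulmxz'
Operation: reverse character order
Original order: 'd' -> 'r' -> 'u' -> 'l' -> 'm' -> 'x' -> 'z'
Reversed order: 'z' -> 'x' -> 'm' -> 'l' -> 'u' -> 'r' -> 'd'
Result: zxmlurd


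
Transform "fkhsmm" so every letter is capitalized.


Input string: 'fkhsmm'
Operation: convert each letter to uppercase
Mapping: 'f'->'F', 'k'->'K', 'h'->'H', 's'->'S', 'm'->'M', 'm'->'M'
Result: FKHSMM


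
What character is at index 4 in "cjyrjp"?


Input string: 'cjyrjp'
Operation: get character at index 4
Index mapping: s[0]='c', s[1]='j', s[2]='y', s[3]='r', s[4]='j'
Result: 'j'


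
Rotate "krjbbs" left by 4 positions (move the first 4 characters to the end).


Input: 'krjbbs', shift = 4
Operation: split at index 4 and swap parts
Front part s[0:4] = 'krjb'
Back part s[4:] = 'bs'
Rotated = back + front = 'bs' + 'krjb'
Result: bskrjb


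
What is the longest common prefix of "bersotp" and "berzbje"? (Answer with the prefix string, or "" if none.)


String 1: 'bersotp'
String 2: 'berzbje'
Compare position by position:
pos 0: 'b' vs 'b' match
pos 1: 'e' vs 'e' match
pos 2: 'r' vs 'r' match
pos 3: 's' vs 'z' differ -> stop
Longest common prefix: "ber" (length 3)


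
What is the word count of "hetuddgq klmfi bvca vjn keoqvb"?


Input string: 'hetuddgq klmfi bvca vjn keoqvb'
Operation: split by spaces
Words found: 'hetuddgq', 'klmfi', 'bvca', 'vjn', 'keoqvb'
Word count: 5


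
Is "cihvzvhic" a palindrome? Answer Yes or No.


Input string: 'cihvzvhic'
Reversed: 'cihvzvhic'
Compare pairs: s[0]='c' vs s[8]='c' (match), s[1]='i' vs s[7]='i' (match), s[2]='h' vs s[6]='h' (match), s[3]='v' vs s[5]='v' (match)
Palindrome: Yes


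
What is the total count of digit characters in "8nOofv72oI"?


Input string: '8nOofv72oI'
Operation: count digit characters (0-9)
Scan: '8'(digit), 'n', 'O', 'o', 'f', 'v', '7'(digit), '2'(digit), 'o', 'I'
Digits found: 3
Result: 3


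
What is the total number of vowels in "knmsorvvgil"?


Input string: 'knmsorvvgil'
Operation: count vowels (a, e, i, o, u)
Scan: s[0]='k', s[1]='n', s[2]='m', s[3]='s', s[4]='o' (vowel), s[5]='r', s[6]='v', s[7]='v', s[8]='g', s[9]='i' (vowel), s[10]='l'
Vowels found: 2
Result: 2


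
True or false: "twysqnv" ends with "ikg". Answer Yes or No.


Input string: 'twysqnv'
Suffix to check: 'ikg'
Last 3 characters of input: 'qnv'
Match: False
Result: No


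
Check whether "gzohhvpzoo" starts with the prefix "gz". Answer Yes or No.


Input string: 'gzohhvpzoo'
Prefix to check: 'gz'
First 2 characters of input: 'gz'
Match: True
Result: Yes


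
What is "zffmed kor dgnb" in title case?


Input string: 'zffmed kor dgnb'
Operation: capitalize first letter of each word
Word transformations: 'zffmed'->'Zffmed', 'kor'->'Kor', 'dgnb'->'Dgnb'
Result: Zffmed Kor Dgnb


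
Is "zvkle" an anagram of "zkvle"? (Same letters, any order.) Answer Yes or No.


String 1: 'zkvle' -> sorted: 'eklvz'
String 2: 'zvkle' -> sorted: 'eklvz'
Compare sorted forms: 'eklvz' == 'eklvz'
Anagram: Yes


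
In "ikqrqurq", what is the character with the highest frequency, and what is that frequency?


Input: 'ikqrqurq'
Operation: tally each character
Counts: 'i':1, 'k':1, 'q':3, 'r':2, 'u':1
Maximum: 'q' appears 3 times


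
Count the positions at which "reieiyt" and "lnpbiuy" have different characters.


String 1: 'reieiyt'
String 2: 'lnpbiuy'
Compare each position: pos 0: 'r'!='l', pos 1: 'e'!='n', pos 2: 'i'!='p', pos 3: 'e'!='b', pos 4: 'i'=='i', pos 5: 'y'!='u', pos 6: 't'!='y'
Differing positions: 6
Hamming distance: 6


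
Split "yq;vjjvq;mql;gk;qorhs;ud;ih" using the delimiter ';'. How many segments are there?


Input string: 'yq;vjjvq;mql;gk;qorhs;ud;ih'
Delimiter: ';'
Split result: 'yq', 'vjjvq', 'mql', 'gk', 'qorhs', 'ud', 'ih'
Number of parts: 7


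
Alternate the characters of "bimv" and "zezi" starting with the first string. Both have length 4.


String 1: 'bimv'
String 2: 'zezi'
Operation: alternate characters
Pairs: 'b'+'z', 'i'+'e', 'm'+'z', 'v'+'i'
Result: bziemzvi


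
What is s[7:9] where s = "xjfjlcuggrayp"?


Input string: 'xjfjlcuggrayp'
Operation: slice [7:9]
Extract characters: s[7]='g', s[8]='g'
Result: gg


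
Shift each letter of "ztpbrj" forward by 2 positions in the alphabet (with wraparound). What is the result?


Input: 'ztpbrj', shift = 2
Operation: for each letter, (position + 2) mod 26
Mapping: 'z'(25+2=27, 27 mod 26=1)->'b', 't'(19+2=21)->'v', 'p'(15+2=17)->'r', 'b'(1+2=3)->'d', 'r'(17+2=19)->'t', 'j'(9+2=11)->'l'
Result: bvrdtl


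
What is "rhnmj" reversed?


Input string: 'rhnmj'
Operation: reverse character order
Original order: 'r' -> 'h' -> 'n' -> 'm' -> 'j'
Reversed order: 'j' -> 'm' -> 'n' -> 'h' -> 'r'
Result: jmnhr


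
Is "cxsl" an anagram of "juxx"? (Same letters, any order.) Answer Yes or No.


String 1: 'juxx' -> sorted: 'juxx'
String 2: 'cxsl' -> sorted: 'clsx'
Compare sorted forms: 'juxx' != 'clsx'
Anagram: No


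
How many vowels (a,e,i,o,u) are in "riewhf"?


Input string: 'riewhf'
Operation: count vowels (a, e, i, o, u)
Scan: s[0]='r', s[1]='i' (vowel), s[2]='e' (vowel), s[3]='w', s[4]='h', s[5]='f'
Vowels found: 2
Result: 2


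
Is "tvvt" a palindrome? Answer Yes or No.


Input string: 'tvvt'
Reversed: 'tvvt'
Compare pairs: s[0]='t' vs s[3]='t' (match), s[1]='v' vs s[2]='v' (match)
Palindrome: Yes


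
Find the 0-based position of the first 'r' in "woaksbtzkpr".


Input string: 'woaksbtzkpr'
Target: 'r'
Scanning left to right: s[0]='w', s[1]='o', s[2]='a', s[3]='k', s[4]='s', s[5]='b', s[6]='t', s[7]='z', s[8]='k', s[9]='p', s[10]='r'
First match at index: 10


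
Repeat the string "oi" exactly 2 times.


Input string: 'oi'
Operation: repeat 2 times
Concatenation: 'oi' + 'oi'
Result: oioi


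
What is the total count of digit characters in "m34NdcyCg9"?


Input string: 'm34NdcyCg9'
Operation: count digit characters (0-9)
Scan: 'm', '3'(digit), '4'(digit), 'N', 'd', 'c', 'y', 'C', 'g', '9'(digit)
Digits found: 3
Result: 3


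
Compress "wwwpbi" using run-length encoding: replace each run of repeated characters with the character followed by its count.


Input: 'wwwpbi'
Operation: identify consecutive runs
Runs: 'www' -> w3, 'p' -> p1, 'b' -> b1, 'i' -> i1
Encoded: w3p1b1i1


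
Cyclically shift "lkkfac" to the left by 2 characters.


Input: 'lkkfac', shift = 2
Operation: split at index 2 and swap parts
Front part s[0:2] = 'lk'
Back part s[2:] = 'kfac'
Rotated = back + front = 'kfac' + 'lk'
Result: kfaclk


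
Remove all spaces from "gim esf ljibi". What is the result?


Input string: 'gim esf ljibi'
Operation: remove all spaces
Words: 'gim', 'esf', 'ljibi'
Join without spaces: gimesfljibi


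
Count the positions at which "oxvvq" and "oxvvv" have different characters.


String 1: 'oxvvq'
String 2: 'oxvvv'
Compare each position: pos 0: 'o'=='o', pos 1: 'x'=='x', pos 2: 'v'=='v', pos 3: 'v'=='v', pos 4: 'q'!='v'
Differing positions: 1
Hamming distance: 1


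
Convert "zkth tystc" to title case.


Input string: 'zkth tystc'
Operation: capitalize first letter of each word
Word transformations: 'zkth'->'Zkth', 'tystc'->'Tystc'
Result: Zkth Tystc


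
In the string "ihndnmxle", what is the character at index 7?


Input string: 'ihndnmxle'
Operation: get character at index 7
Index mapping: s[0]='i', s[1]='h', s[2]='n', s[3]='d', s[4]='n', s[5]='m', s[6]='x', s[7]='l'
Result: 'l'


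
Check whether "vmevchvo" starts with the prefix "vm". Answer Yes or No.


Input string: 'vmevchvo'
Prefix to check: 'vm'
First 2 characters of input: 'vm'
Match: True
Result: Yes


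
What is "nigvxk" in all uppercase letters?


Input string: 'nigvxk'
Operation: convert each letter to uppercase
Mapping: 'n'->'N', 'i'->'I', 'g'->'G', 'v'->'V', 'x'->'X', 'k'->'K'
Result: NIGVXK


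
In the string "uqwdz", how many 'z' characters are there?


Input string: 'uqwdz'
Target character: 'z'
Scan each position: s[4]='z'
Matches found at indices: 4
Total: 1


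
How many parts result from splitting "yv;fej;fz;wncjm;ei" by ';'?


Input string: 'yv;fej;fz;wncjm;ei'
Delimiter: ';'
Split result: 'yv', 'fej', 'fz', 'wncjm', 'ei'
Number of parts: 5


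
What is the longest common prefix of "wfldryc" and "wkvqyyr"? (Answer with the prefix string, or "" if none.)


String 1: 'wfldryc'
String 2: 'wkvqyyr'
Compare position by position:
pos 0: 'w' vs 'w' match
pos 1: 'f' vs 'k' differ -> stop
Longest common prefix: "w" (length 1)


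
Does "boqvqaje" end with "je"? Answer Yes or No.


Input string: 'boqvqaje'
Suffix to check: 'je'
Last 2 characters of input: 'je'
Match: True
Result: Yes


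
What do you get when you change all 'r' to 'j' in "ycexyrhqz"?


Input string: 'ycexyrhqz'
Operation: replace 'r' with 'j'
Positions of 'r': 5
After replacement: ycexyjhqz


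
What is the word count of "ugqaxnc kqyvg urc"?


Input string: 'ugqaxnc kqyvg urc'
Operation: split by spaces
Words found: 'ugqaxnc', 'kqyvg', 'urc'
Word count: 3


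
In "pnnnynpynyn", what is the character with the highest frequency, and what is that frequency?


Input: 'pnnnynpynyn'
Operation: tally each character
Counts: 'n':6, 'p':2, 'y':3
Maximum: 'n' appears 6 times


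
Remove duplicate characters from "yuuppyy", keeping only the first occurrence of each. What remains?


Input: 'yuuppyy'
Operation: keep first occurrence of each character
Scan: s[0]='y' new -> keep; s[1]='u' new -> keep; s[2]='u' seen -> skip; s[3]='p' new -> keep; s[4]='p' seen -> skip; s[5]='y' seen -> skip; s[6]='y' seen -> skip
Result: yup


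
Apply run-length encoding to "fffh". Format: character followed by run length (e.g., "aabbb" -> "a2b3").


Input: 'fffh'
Operation: identify consecutive runs
Runs: 'fff' -> f3, 'h' -> h1
Encoded: f3h1


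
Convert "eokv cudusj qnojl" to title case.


Input string: 'eokv cudusj qnojl'
Operation: capitalize first letter of each word
Word transformations: 'eokv'->'Eokv', 'cudusj'->'Cudusj', 'qnojl'->'Qnojl'
Result: Eokv Cudusj Qnojl


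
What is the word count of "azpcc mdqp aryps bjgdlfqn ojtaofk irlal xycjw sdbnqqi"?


Input string: 'azpcc mdqp aryps bjgdlfqn ojtaofk irlal xycjw sdbnqqi'
Operation: split by spaces
Words found: 'azpcc', 'mdqp', 'aryps', 'bjgdlfqn', 'ojtaofk', 'irlal', 'xycjw', 'sdbnqqi'
Word count: 8


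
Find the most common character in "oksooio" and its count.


Input: 'oksooio'
Operation: tally each character
Counts: 'i':1, 'k':1, 'o':4, 's':1
Maximum: 'o' appears 4 times


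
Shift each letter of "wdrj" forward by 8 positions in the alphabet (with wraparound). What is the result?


Input: 'wdrj', shift = 8
Operation: for each letter, (position + 8) mod 26
Mapping: 'w'(22+8=30, 30 mod 26=4)->'e', 'd'(3+8=11)->'l', 'r'(17+8=25)->'z', 'j'(9+8=17)->'r'
Result: elzr


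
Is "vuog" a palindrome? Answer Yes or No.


Input string: 'vuog'
Reversed: 'gouv'
Compare pairs: s[0]='v' vs s[3]='g' (mismatch), s[1]='u' vs s[2]='o' (mismatch)
Palindrome: No


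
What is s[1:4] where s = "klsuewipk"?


Input string: 'klsuewipk'
Operation: slice [1:4]
Extract characters: s[1]='l', s[2]='s', s[3]='u'
Result: lsu


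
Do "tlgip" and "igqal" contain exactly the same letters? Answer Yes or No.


String 1: 'tlgip' -> sorted: 'gilpt'
String 2: 'igqal' -> sorted: 'agilq'
Compare sorted forms: 'gilpt' != 'agilq'
Anagram: No


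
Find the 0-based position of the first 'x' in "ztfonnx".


Input string: 'ztfonnx'
Target: 'x'
Scanning left to right: s[0]='z', s[1]='t', s[2]='f', s[3]='o', s[4]='n', s[5]='n', s[6]='x'
First match at index: 6


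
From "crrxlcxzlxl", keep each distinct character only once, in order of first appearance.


Input: 'crrxlcxzlxl'
Operation: keep first occurrence of each character
Scan: s[0]='c' new -> keep; s[1]='r' new -> keep; s[2]='r' seen -> skip; s[3]='x' new -> keep; s[4]='l' new -> keep; s[5]='c' seen -> skip; s[6]='x' seen -> skip; s[7]='z' new -> keep; s[8]='l' seen -> skip; s[9]='x' seen -> skip; s[10]='l' seen -> skip
Result: crxlz


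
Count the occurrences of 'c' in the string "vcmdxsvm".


Input string: 'vcmdxsvm'
Target character: 'c'
Scan each position: s[1]='c'
Matches found at indices: 1
Total: 1


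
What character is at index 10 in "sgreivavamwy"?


Input string: 'sgreivavamwy'
Operation: get character at index 10
Index mapping: s[0]='s', s[1]='g', s[2]='r', s[3]='e', s[4]='i', s[5]='v', s[6]='a', s[7]='v', s[8]='a', s[9]='m', s[10]='w'
Result: 'w'


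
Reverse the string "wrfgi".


Input string: 'wrfgi'
Operation: reverse character order
Original order: 'w' -> 'r' -> 'f' -> 'g' -> 'i'
Reversed order: 'i' -> 'g' -> 'f' -> 'r' -> 'w'
Result: igfrw


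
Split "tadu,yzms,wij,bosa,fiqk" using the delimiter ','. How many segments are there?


Input string: 'tadu,yzms,wij,bosa,fiqk'
Delimiter: ','
Split result: 'tadu', 'yzms', 'wij', 'bosa', 'fiqk'
Number of parts: 5


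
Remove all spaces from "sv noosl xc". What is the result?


Input string: 'sv noosl xc'
Operation: remove all spaces
Words: 'sv', 'noosl', 'xc'
Join without spaces: svnooslxc


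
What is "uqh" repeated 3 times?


Input string: 'uqh'
Operation: repeat 3 times
Concatenation: 'uqh' + 'uqh' + 'uqh'
Result: uqhuqhuqh


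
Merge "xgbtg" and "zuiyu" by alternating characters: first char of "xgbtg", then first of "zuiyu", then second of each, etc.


String 1: 'xgbtg'
String 2: 'zuiyu'
Operation: alternate characters
Pairs: 'x'+'z', 'g'+'u', 'b'+'i', 't'+'y', 'g'+'u'
Result: xzgubitygu


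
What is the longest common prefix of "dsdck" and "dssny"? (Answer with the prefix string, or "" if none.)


String 1: 'dsdck'
String 2: 'dssny'
Compare position by position:
pos 0: 'd' vs 'd' match
pos 1: 's' vs 's' match
pos 2: 'd' vs 's' differ -> stop
Longest common prefix: "ds" (length 2)


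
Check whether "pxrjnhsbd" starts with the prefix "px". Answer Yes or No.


Input string: 'pxrjnhsbd'
Prefix to check: 'px'
First 2 characters of input: 'px'
Match: True
Result: Yes


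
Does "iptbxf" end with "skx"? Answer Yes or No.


Input string: 'iptbxf'
Suffix to check: 'skx'
Last 3 characters of input: 'bxf'
Match: False
Result: No


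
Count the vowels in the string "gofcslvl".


Input string: 'gofcslvl'
Operation: count vowels (a, e, i, o, u)
Scan: s[0]='g', s[1]='o' (vowel), s[2]='f', s[3]='c', s[4]='s', s[5]='l', s[6]='v', s[7]='l'
Vowels found: 1
Result: 1


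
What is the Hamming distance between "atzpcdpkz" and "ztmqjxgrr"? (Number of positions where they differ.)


String 1: 'atzpcdpkz'
String 2: 'ztmqjxgrr'
Compare each position: pos 0: 'a'!='z', pos 1: 't'=='t', pos 2: 'z'!='m', pos 3: 'p'!='q', pos 4: 'c'!='j', pos 5: 'd'!='x', pos 6: 'p'!='g', pos 7: 'k'!='r', pos 8: 'z'!='r'
Differing positions: 8
Hamming distance: 8


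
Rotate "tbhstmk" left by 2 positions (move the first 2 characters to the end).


Input: 'tbhstmk', shift = 2
Operation: split at index 2 and swap parts
Front part s[0:2] = 'tb'
Back part s[2:] = 'hstmk'
Rotated = back + front = 'hstmk' + 'tb'
Result: hstmktb


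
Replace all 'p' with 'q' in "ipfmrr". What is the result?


Input string: 'ipfmrr'
Operation: replace 'p' with 'q'
Positions of 'p': 1
After replacement: iqfmrr


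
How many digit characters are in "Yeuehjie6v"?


Input string: 'Yeuehjie6v'
Operation: count digit characters (0-9)
Scan: 'Y', 'e', 'u', 'e', 'h', 'j', 'i', 'e', '6'(digit), 'v'
Digits found: 1
Result: 1


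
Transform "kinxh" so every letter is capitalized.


Input string: 'kinxh'
Operation: convert each letter to uppercase
Mapping: 'k'->'K', 'i'->'I', 'n'->'N', 'x'->'X', 'h'->'H'
Result: KINXH


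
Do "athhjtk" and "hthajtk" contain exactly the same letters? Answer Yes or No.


String 1: 'athhjtk' -> sorted: 'ahhjktt'
String 2: 'hthajtk' -> sorted: 'ahhjktt'
Compare sorted forms: 'ahhjktt' == 'ahhjktt'
Anagram: Yes


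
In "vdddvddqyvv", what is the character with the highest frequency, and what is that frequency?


Input: 'vdddvddqyvv'
Operation: tally each character
Counts: 'd':5, 'q':1, 'v':4, 'y':1
Maximum: 'd' appears 5 times


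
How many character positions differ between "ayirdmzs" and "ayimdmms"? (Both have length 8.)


String 1: 'ayirdmzs'
String 2: 'ayimdmms'
Compare each position: pos 0: 'a'=='a', pos 1: 'y'=='y', pos 2: 'i'=='i', pos 3: 'r'!='m', pos 4: 'd'=='d', pos 5: 'm'=='m', pos 6: 'z'!='m', pos 7: 's'=='s'
Differing positions: 2
Hamming distance: 2


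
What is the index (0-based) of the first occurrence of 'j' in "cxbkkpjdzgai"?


Input string: 'cxbkkpjdzgai'
Target: 'j'
Scanning left to right: s[0]='c', s[1]='x', s[2]='b', s[3]='k', s[4]='k', s[5]='p', s[6]='j'
First match at index: 6


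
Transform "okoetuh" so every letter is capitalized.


Input string: 'okoetuh'
Operation: convert each letter to uppercase
Mapping: 'o'->'O', 'k'->'K', 'o'->'O', 'e'->'E', 't'->'T', 'u'->'U', 'h'->'H'
Result: OKOETUH


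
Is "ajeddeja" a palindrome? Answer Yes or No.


Input string: 'ajeddeja'
Reversed: 'ajeddeja'
Compare pairs: s[0]='a' vs s[7]='a' (match), s[1]='j' vs s[6]='j' (match), s[2]='e' vs s[5]='e' (match), s[3]='d' vs s[4]='d' (match)
Palindrome: Yes


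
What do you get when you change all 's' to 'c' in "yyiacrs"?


Input string: 'yyiacrs'
Operation: replace 's' with 'c'
Positions of 's': 6
After replacement: yyiacrc


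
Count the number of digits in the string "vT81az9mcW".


Input string: 'vT81az9mcW'
Operation: count digit characters (0-9)
Scan: 'v', 'T', '8'(digit), '1'(digit), 'a', 'z', '9'(digit), 'm', 'c', 'W'
Digits found: 3
Result: 3


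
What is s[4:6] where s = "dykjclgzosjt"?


Input string: 'dykjclgzosjt'
Operation: slice [4:6]
Extract characters: s[4]='c', s[5]='l'
Result: cl


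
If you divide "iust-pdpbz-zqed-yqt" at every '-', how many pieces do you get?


Input string: 'iust-pdpbz-zqed-yqt'
Delimiter: '-'
Split result: 'iust', 'pdpbz', 'zqed', 'yqt'
Number of parts: 4


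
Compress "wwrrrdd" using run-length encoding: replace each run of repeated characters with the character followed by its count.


Input: 'wwrrrdd'
Operation: identify consecutive runs
Runs: 'ww' -> w2, 'rrr' -> r3, 'dd' -> d2
Encoded: w2r3d2


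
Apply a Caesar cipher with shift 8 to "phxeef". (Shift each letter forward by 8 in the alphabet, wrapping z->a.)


Input: 'phxeef', shift = 8
Operation: for each letter, (position + 8) mod 26
Mapping: 'p'(15+8=23)->'x', 'h'(7+8=15)->'p', 'x'(23+8=31, 31 mod 26=5)->'f', 'e'(4+8=12)->'m', 'e'(4+8=12)->'m', 'f'(5+8=13)->'n'
Result: xpfmmn


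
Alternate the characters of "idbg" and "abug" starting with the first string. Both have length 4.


String 1: 'idbg'
String 2: 'abug'
Operation: alternate characters
Pairs: 'i'+'a', 'd'+'b', 'b'+'u', 'g'+'g'
Result: iadbbugg


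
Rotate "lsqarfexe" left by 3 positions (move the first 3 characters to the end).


Input: 'lsqarfexe', shift = 3
Operation: split at index 3 and swap parts
Front part s[0:3] = 'lsq'
Back part s[3:] = 'arfexe'
Rotated = back + front = 'arfexe' + 'lsq'
Result: arfexelsq


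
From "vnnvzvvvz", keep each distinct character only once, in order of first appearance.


Input: 'vnnvzvvvz'
Operation: keep first occurrence of each character
Scan: s[0]='v' new -> keep; s[1]='n' new -> keep; s[2]='n' seen -> skip; s[3]='v' seen -> skip; s[4]='z' new -> keep; s[5]='v' seen -> skip; s[6]='v' seen -> skip; s[7]='v' seen -> skip; s[8]='z' seen -> skip
Result: vnz


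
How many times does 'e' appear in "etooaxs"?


Input string: 'etooaxs'
Target character: 'e'
Scan each position: s[0]='e'
Matches found at indices: 0
Total: 1


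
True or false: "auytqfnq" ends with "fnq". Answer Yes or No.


Input string: 'auytqfnq'
Suffix to check: 'fnq'
Last 3 characters of input: 'fnq'
Match: True
Result: Yes


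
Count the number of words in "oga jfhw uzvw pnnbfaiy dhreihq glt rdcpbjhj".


Input string: 'oga jfhw uzvw pnnbfaiy dhreihq glt rdcpbjhj'
Operation: split by spaces
Words found: 'oga', 'jfhw', 'uzvw', 'pnnbfaiy', 'dhreihq', 'glt', 'rdcpbjhj'
Word count: 7


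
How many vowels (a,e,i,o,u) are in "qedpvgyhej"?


Input string: 'qedpvgyhej'
Operation: count vowels (a, e, i, o, u)
Scan: s[0]='q', s[1]='e' (vowel), s[2]='d', s[3]='p', s[4]='v', s[5]='g', s[6]='y', s[7]='h', s[8]='e' (vowel), s[9]='j'
Vowels found: 2
Result: 2


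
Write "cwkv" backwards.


Input string: 'cwkv'
Operation: reverse character order
Original order: 'c' -> 'w' -> 'k' -> 'v'
Reversed order: 'v' -> 'k' -> 'w' -> 'c'
Result: vkwc


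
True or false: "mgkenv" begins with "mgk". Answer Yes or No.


Input string: 'mgkenv'
Prefix to check: 'mgk'
First 3 characters of input: 'mgk'
Match: True
Result: Yes


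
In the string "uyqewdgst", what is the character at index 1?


Input string: 'uyqewdgst'
Operation: get character at index 1
Index mapping: s[0]='u', s[1]='y'
Result: 'y'


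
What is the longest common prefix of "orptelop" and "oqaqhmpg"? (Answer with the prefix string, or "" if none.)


String 1: 'orptelop'
String 2: 'oqaqhmpg'
Compare position by position:
pos 0: 'o' vs 'o' match
pos 1: 'r' vs 'q' differ -> stop
Longest common prefix: "o" (length 1)


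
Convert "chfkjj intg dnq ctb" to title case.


Input string: 'chfkjj intg dnq ctb'
Operation: capitalize first letter of each word
Word transformations: 'chfkjj'->'Chfkjj', 'intg'->'Intg', 'dnq'->'Dnq', 'ctb'->'Ctb'
Result: Chfkjj Intg Dnq Ctb


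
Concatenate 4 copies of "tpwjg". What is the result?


Input string: 'tpwjg'
Operation: repeat 4 times
Concatenation: 'tpwjg' + 'tpwjg' + 'tpwjg' + 'tpwjg'
Result: tpwjgtpwjgtpwjgtpwjg


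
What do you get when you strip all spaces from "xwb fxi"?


Input string: 'xwb fxi'
Operation: remove all spaces
Words: 'xwb', 'fxi'
Join without spaces: xwbfxi


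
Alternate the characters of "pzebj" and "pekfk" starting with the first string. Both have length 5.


String 1: 'pzebj'
String 2: 'pekfk'
Operation: alternate characters
Pairs: 'p'+'p', 'z'+'e', 'e'+'k', 'b'+'f', 'j'+'k'
Result: ppzeekbfjk


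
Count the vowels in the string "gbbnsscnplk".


Input string: 'gbbnsscnplk'
Operation: count vowels (a, e, i, o, u)
Scan: s[0]='g', s[1]='b', s[2]='b', s[3]='n', s[4]='s', s[5]='s', s[6]='c', s[7]='n', s[8]='p', s[9]='l', s[10]='k'
Vowels found: 0
Result: 0


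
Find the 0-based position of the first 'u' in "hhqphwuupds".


Input string: 'hhqphwuupds'
Target: 'u'
Scanning left to right: s[0]='h', s[1]='h', s[2]='q', s[3]='p', s[4]='h', s[5]='w', s[6]='u'
First match at index: 6


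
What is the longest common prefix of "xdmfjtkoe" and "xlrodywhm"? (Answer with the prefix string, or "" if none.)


String 1: 'xdmfjtkoe'
String 2: 'xlrodywhm'
Compare position by position:
pos 0: 'x' vs 'x' match
pos 1: 'd' vs 'l' differ -> stop
Longest common prefix: "x" (length 1)


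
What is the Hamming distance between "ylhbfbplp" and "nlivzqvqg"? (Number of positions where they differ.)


String 1: 'ylhbfbplp'
String 2: 'nlivzqvqg'
Compare each position: pos 0: 'y'!='n', pos 1: 'l'=='l', pos 2: 'h'!='i', pos 3: 'b'!='v', pos 4: 'f'!='z', pos 5: 'b'!='q', pos 6: 'p'!='v', pos 7: 'l'!='q', pos 8: 'p'!='g'
Differing positions: 8
Hamming distance: 8


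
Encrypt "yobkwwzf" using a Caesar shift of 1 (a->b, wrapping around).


Input: 'yobkwwzf', shift = 1
Operation: for each letter, (position + 1) mod 26
Mapping: 'y'(24+1=25)->'z', 'o'(14+1=15)->'p', 'b'(1+1=2)->'c', 'k'(10+1=11)->'l', 'w'(22+1=23)->'x', 'w'(22+1=23)->'x', 'z'(25+1=26, 26 mod 26=0)->'a', 'f'(5+1=6)->'g'
Result: zpclxxag


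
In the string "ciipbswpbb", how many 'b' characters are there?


Input string: 'ciipbswpbb'
Target character: 'b'
Scan each position: s[4]='b', s[8]='b', s[9]='b'
Matches found at indices: 4, 8, 9
Total: 3


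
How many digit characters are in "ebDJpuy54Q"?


Input string: 'ebDJpuy54Q'
Operation: count digit characters (0-9)
Scan: 'e', 'b', 'D', 'J', 'p', 'u', 'y', '5'(digit), '4'(digit), 'Q'
Digits found: 2
Result: 2


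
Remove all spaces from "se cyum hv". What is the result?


Input string: 'se cyum hv'
Operation: remove all spaces
Words: 'se', 'cyum', 'hv'
Join without spaces: secyumhv


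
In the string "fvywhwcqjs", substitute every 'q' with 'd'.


Input string: 'fvywhwcqjs'
Operation: replace 'q' with 'd'
Positions of 'q': 7
After replacement: fvywhwcdjs


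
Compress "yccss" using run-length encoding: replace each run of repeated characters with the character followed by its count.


Input: 'yccss'
Operation: identify consecutive runs
Runs: 'y' -> y1, 'cc' -> c2, 'ss' -> s2
Encoded: y1c2s2


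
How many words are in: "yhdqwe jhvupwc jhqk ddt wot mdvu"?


Input string: 'yhdqwe jhvupwc jhqk ddt wot mdvu'
Operation: split by spaces
Words found: 'yhdqwe', 'jhvupwc', 'jhqk', 'ddt', 'wot', 'mdvu'
Word count: 6


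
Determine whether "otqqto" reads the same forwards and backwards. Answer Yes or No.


Input string: 'otqqto'
Reversed: 'otqqto'
Compare pairs: s[0]='o' vs s[5]='o' (match), s[1]='t' vs s[4]='t' (match), s[2]='q' vs s[3]='q' (match)
Palindrome: Yes


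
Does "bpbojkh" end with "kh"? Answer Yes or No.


Input string: 'bpbojkh'
Suffix to check: 'kh'
Last 2 characters of input: 'kh'
Match: True
Result: Yes


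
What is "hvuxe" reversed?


Input string: 'hvuxe'
Operation: reverse character order
Original order: 'h' -> 'v' -> 'u' -> 'x' -> 'e'
Reversed order: 'e' -> 'x' -> 'u' -> 'v' -> 'h'
Result: exuvh


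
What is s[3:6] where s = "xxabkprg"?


Input string: 'xxabkprg'
Operation: slice [3:6]
Extract characters: s[3]='b', s[4]='k', s[5]='p'
Result: bkp


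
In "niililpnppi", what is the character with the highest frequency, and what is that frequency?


Input: 'niililpnppi'
Operation: tally each character
Counts: 'i':4, 'l':2, 'n':2, 'p':3
Maximum: 'i' appears 4 times


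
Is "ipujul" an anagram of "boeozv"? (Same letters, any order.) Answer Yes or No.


String 1: 'boeozv' -> sorted: 'beoovz'
String 2: 'ipujul' -> sorted: 'ijlpuu'
Compare sorted forms: 'beoovz' != 'ijlpuu'
Anagram: No


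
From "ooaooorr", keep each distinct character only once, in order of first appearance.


Input: 'ooaooorr'
Operation: keep first occurrence of each character
Scan: s[0]='o' new -> keep; s[1]='o' seen -> skip; s[2]='a' new -> keep; s[3]='o' seen -> skip; s[4]='o' seen -> skip; s[5]='o' seen -> skip; s[6]='r' new -> keep; s[7]='r' seen -> skip
Result: oar


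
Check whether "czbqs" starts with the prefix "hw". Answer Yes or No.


Input string: 'czbqs'
Prefix to check: 'hw'
First 2 characters of input: 'cz'
Match: False
Result: No


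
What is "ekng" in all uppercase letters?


Input string: 'ekng'
Operation: convert each letter to uppercase
Mapping: 'e'->'E', 'k'->'K', 'n'->'N', 'g'->'G'
Result: EKNG


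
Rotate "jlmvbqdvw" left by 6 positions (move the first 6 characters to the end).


Input: 'jlmvbqdvw', shift = 6
Operation: split at index 6 and swap parts
Front part s[0:6] = 'jlmvbq'
Back part s[6:] = 'dvw'
Rotated = back + front = 'dvw' + 'jlmvbq'
Result: dvwjlmvbq


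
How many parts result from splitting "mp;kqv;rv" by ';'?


Input string: 'mp;kqv;rv'
Delimiter: ';'
Split result: 'mp', 'kqv', 'rv'
Number of parts: 3


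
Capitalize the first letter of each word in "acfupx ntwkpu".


Input string: 'acfupx ntwkpu'
Operation: capitalize first letter of each word
Word transformations: 'acfupx'->'Acfupx', 'ntwkpu'->'Ntwkpu'
Result: Acfupx Ntwkpu


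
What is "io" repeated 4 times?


Input string: 'io'
Operation: repeat 4 times
Concatenation: 'io' + 'io' + 'io' + 'io'
Result: ioioioio


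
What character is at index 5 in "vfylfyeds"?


Input string: 'vfylfyeds'
Operation: get character at index 5
Index mapping: s[0]='v', s[1]='f', s[2]='y', s[3]='l', s[4]='f', s[5]='y'
Result: 'y'


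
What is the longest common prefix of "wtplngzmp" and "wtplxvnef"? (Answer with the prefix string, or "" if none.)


String 1: 'wtplngzmp'
String 2: 'wtplxvnef'
Compare position by position:
pos 0: 'w' vs 'w' match
pos 1: 't' vs 't' match
pos 2: 'p' vs 'p' match
pos 3: 'l' vs 'l' match
pos 4: 'n' vs 'x' differ -> stop
Longest common prefix: "wtpl" (length 4)


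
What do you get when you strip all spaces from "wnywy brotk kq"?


Input string: 'wnywy brotk kq'
Operation: remove all spaces
Words: 'wnywy', 'brotk', 'kq'
Join without spaces: wnywybrotkkq


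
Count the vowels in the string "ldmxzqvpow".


Input string: 'ldmxzqvpow'
Operation: count vowels (a, e, i, o, u)
Scan: s[0]='l', s[1]='d', s[2]='m', s[3]='x', s[4]='z', s[5]='q', s[6]='v', s[7]='p', s[8]='o' (vowel), s[9]='w'
Vowels found: 1
Result: 1


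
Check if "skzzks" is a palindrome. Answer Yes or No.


Input string: 'skzzks'
Reversed: 'skzzks'
Compare pairs: s[0]='s' vs s[5]='s' (match), s[1]='k' vs s[4]='k' (match), s[2]='z' vs s[3]='z' (match)
Palindrome: Yes


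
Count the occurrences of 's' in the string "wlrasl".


Input string: 'wlrasl'
Target character: 's'
Scan each position: s[4]='s'
Matches found at indices: 4
Total: 1


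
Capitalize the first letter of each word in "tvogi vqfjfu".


Input string: 'tvogi vqfjfu'
Operation: capitalize first letter of each word
Word transformations: 'tvogi'->'Tvogi', 'vqfjfu'->'Vqfjfu'
Result: Tvogi Vqfjfu


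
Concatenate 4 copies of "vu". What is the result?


Input string: 'vu'
Operation: repeat 4 times
Concatenation: 'vu' + 'vu' + 'vu' + 'vu'
Result: vuvuvuvu


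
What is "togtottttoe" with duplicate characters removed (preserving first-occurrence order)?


Input: 'togtottttoe'
Operation: keep first occurrence of each character
Scan: s[0]='t' new -> keep; s[1]='o' new -> keep; s[2]='g' new -> keep; s[3]='t' seen -> skip; s[4]='o' seen -> skip; s[5]='t' seen -> skip; s[6]='t' seen -> skip; s[7]='t' seen -> skip; s[8]='t' seen -> skip; s[9]='o' seen -> skip; s[10]='e' new -> keep
Result: toge


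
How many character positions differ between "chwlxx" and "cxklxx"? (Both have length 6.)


String 1: 'chwlxx'
String 2: 'cxklxx'
Compare each position: pos 0: 'c'=='c', pos 1: 'h'!='x', pos 2: 'w'!='k', pos 3: 'l'=='l', pos 4: 'x'=='x', pos 5: 'x'=='x'
Differing positions: 2
Hamming distance: 2


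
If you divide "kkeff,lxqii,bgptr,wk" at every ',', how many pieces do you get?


Input string: 'kkeff,lxqii,bgptr,wk'
Delimiter: ','
Split result: 'kkeff', 'lxqii', 'bgptr', 'wk'
Number of parts: 4


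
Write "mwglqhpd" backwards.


Input string: 'mwglqhpd'
Operation: reverse character order
Original order: 'm' -> 'w' -> 'g' -> 'l' -> 'q' -> 'h' -> 'p' -> 'd'
Reversed order: 'd' -> 'p' -> 'h' -> 'q' -> 'l' -> 'g' -> 'w' -> 'm'
Result: dphqlgwm


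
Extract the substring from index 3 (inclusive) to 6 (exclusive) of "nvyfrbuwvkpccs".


Input string: 'nvyfrbuwvkpccs'
Operation: slice [3:6]
Extract characters: s[3]='f', s[4]='r', s[5]='b'
Result: frb


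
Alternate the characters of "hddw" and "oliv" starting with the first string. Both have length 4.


String 1: 'hddw'
String 2: 'oliv'
Operation: alternate characters
Pairs: 'h'+'o', 'd'+'l', 'd'+'i', 'w'+'v'
Result: hodldiwv


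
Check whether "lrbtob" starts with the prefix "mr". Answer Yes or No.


Input string: 'lrbtob'
Prefix to check: 'mr'
First 2 characters of input: 'lr'
Match: False
Result: No


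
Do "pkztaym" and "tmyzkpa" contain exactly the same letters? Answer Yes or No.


String 1: 'pkztaym' -> sorted: 'akmptyz'
String 2: 'tmyzkpa' -> sorted: 'akmptyz'
Compare sorted forms: 'akmptyz' == 'akmptyz'
Anagram: Yes


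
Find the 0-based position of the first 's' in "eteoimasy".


Input string: 'eteoimasy'
Target: 's'
Scanning left to right: s[0]='e', s[1]='t', s[2]='e', s[3]='o', s[4]='i', s[5]='m', s[6]='a', s[7]='s'
First match at index: 7


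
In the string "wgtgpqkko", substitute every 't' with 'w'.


Input string: 'wgtgpqkko'
Operation: replace 't' with 'w'
Positions of 't': 2
After replacement: wgwgpqkko


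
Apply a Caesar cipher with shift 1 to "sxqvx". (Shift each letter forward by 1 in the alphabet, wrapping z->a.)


Input: 'sxqvx', shift = 1
Operation: for each letter, (position + 1) mod 26
Mapping: 's'(18+1=19)->'t', 'x'(23+1=24)->'y', 'q'(16+1=17)->'r', 'v'(21+1=22)->'w', 'x'(23+1=24)->'y'
Result: tyrwy


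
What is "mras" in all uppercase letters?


Input string: 'mras'
Operation: convert each letter to uppercase
Mapping: 'm'->'M', 'r'->'R', 'a'->'A', 's'->'S'
Result: MRAS


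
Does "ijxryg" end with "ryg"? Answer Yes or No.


Input string: 'ijxryg'
Suffix to check: 'ryg'
Last 3 characters of input: 'ryg'
Match: True
Result: Yes


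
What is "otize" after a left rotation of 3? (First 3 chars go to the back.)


Input: 'otize', shift = 3
Operation: split at index 3 and swap parts
Front part s[0:3] = 'oti'
Back part s[3:] = 'ze'
Rotated = back + front = 'ze' + 'oti'
Result: zeoti


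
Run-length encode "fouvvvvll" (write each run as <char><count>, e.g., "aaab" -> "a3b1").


Input: 'fouvvvvll'
Operation: identify consecutive runs
Runs: 'f' -> f1, 'o' -> o1, 'u' -> u1, 'vvvv' -> v4, 'll' -> l2
Encoded: f1o1u1v4l2


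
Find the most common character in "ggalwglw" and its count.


Input: 'ggalwglw'
Operation: tally each character
Counts: 'a':1, 'g':3, 'l':2, 'w':2
Maximum: 'g' appears 3 times


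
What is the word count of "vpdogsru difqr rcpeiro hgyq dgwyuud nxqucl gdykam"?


Input string: 'vpdogsru difqr rcpeiro hgyq dgwyuud nxqucl gdykam'
Operation: split by spaces
Words found: 'vpdogsru', 'difqr', 'rcpeiro', 'hgyq', 'dgwyuud', 'nxqucl', 'gdykam'
Word count: 7


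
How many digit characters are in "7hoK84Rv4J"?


Input string: '7hoK84Rv4J'
Operation: count digit characters (0-9)
Scan: '7'(digit), 'h', 'o', 'K', '8'(digit), '4'(digit), 'R', 'v', '4'(digit), 'J'
Digits found: 4
Result: 4


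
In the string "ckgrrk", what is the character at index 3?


Input string: 'ckgrrk'
Operation: get character at index 3
Index mapping: s[0]='c', s[1]='k', s[2]='g', s[3]='r'
Result: 'r'


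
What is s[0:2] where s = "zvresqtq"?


Input string: 'zvresqtq'
Operation: slice [0:2]
Extract characters: s[0]='z', s[1]='v'
Result: zv


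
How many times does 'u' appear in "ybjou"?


Input string: 'ybjou'
Target character: 'u'
Scan each position: s[4]='u'
Matches found at indices: 4
Total: 1


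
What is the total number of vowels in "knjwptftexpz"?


Input string: 'knjwptftexpz'
Operation: count vowels (a, e, i, o, u)
Scan: s[0]='k', s[1]='n', s[2]='j', s[3]='w', s[4]='p', s[5]='t', s[6]='f', s[7]='t', s[8]='e' (vowel), s[9]='x', s[10]='p', s[11]='z'
Vowels found: 1
Result: 1


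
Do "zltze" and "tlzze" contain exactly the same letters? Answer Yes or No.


String 1: 'zltze' -> sorted: 'eltzz'
String 2: 'tlzze' -> sorted: 'eltzz'
Compare sorted forms: 'eltzz' == 'eltzz'
Anagram: Yes


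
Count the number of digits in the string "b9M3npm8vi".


Input string: 'b9M3npm8vi'
Operation: count digit characters (0-9)
Scan: 'b', '9'(digit), 'M', '3'(digit), 'n', 'p', 'm', '8'(digit), 'v', 'i'
Digits found: 3
Result: 3


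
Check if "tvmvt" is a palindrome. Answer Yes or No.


Input string: 'tvmvt'
Reversed: 'tvmvt'
Compare pairs: s[0]='t' vs s[4]='t' (match), s[1]='v' vs s[3]='v' (match)
Palindrome: Yes


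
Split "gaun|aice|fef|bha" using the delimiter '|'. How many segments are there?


Input string: 'gaun|aice|fef|bha'
Delimiter: '|'
Split result: 'gaun', 'aice', 'fef', 'bha'
Number of parts: 4


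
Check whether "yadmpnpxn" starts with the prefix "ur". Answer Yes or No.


Input string: 'yadmpnpxn'
Prefix to check: 'ur'
First 2 characters of input: 'ya'
Match: False
Result: No


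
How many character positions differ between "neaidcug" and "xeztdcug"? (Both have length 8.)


String 1: 'neaidcug'
String 2: 'xeztdcug'
Compare each position: pos 0: 'n'!='x', pos 1: 'e'=='e', pos 2: 'a'!='z', pos 3: 'i'!='t', pos 4: 'd'=='d', pos 5: 'c'=='c', pos 6: 'u'=='u', pos 7: 'g'=='g'
Differing positions: 3
Hamming distance: 3


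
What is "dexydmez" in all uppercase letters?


Input string: 'dexydmez'
Operation: convert each letter to uppercase
Mapping: 'd'->'D', 'e'->'E', 'x'->'X', 'y'->'Y', 'd'->'D', 'm'->'M', 'e'->'E', 'z'->'Z'
Result: DEXYDMEZ


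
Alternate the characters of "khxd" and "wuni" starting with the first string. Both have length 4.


String 1: 'khxd'
String 2: 'wuni'
Operation: alternate characters
Pairs: 'k'+'w', 'h'+'u', 'x'+'n', 'd'+'i'
Result: kwhuxndi


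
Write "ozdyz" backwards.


Input string: 'ozdyz'
Operation: reverse character order
Original order: 'o' -> 'z' -> 'd' -> 'y' -> 'z'
Reversed order: 'z' -> 'y' -> 'd' -> 'z' -> 'o'
Result: zydzo


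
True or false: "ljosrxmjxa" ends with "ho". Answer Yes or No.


Input string: 'ljosrxmjxa'
Suffix to check: 'ho'
Last 2 characters of input: 'xa'
Match: False
Result: No


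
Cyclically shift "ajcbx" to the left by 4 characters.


Input: 'ajcbx', shift = 4
Operation: split at index 4 and swap parts
Front part s[0:4] = 'ajcb'
Back part s[4:] = 'x'
Rotated = back + front = 'x' + 'ajcb'
Result: xajcb


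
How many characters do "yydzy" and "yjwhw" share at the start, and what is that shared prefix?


String 1: 'yydzy'
String 2: 'yjwhw'
Compare position by position:
pos 0: 'y' vs 'y' match
pos 1: 'y' vs 'j' differ -> stop
Longest common prefix: "y" (length 1)


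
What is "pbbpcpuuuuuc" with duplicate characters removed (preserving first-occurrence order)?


Input: 'pbbpcpuuuuuc'
Operation: keep first occurrence of each character
Scan: s[0]='p' new -> keep; s[1]='b' new -> keep; s[2]='b' seen -> skip; s[3]='p' seen -> skip; s[4]='c' new -> keep; s[5]='p' seen -> skip; s[6]='u' new -> keep; s[7]='u' seen -> skip; s[8]='u' seen -> skip; s[9]='u' seen -> skip; s[10]='u' seen -> skip; s[11]='c' seen -> skip
Result: pbcu
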